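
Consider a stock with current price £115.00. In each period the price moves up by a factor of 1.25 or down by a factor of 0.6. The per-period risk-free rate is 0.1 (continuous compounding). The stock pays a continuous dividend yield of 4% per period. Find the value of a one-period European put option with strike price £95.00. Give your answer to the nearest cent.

Per-period risk-free factor R = e^0.1 = 1.1052; dividend-adjusted growth = e^(0.1−0.04) = 1.0618.
Risk-neutral probability p = (1.0618 − 0.6)/(1.25 − 0.6) = 0.4618/0.6500 = 0.7105
Terminal stock prices: S_u = 143.8, S_d = 69
Terminal payoffs (K − S): max(-48.75, 0) = 0, max(26, 0) = 26
Node 0 (S = 115): V_0 = e^(−0.1)·[0.7105·0.0000 + 0.2895·26.0000] = 6.8103

£6.81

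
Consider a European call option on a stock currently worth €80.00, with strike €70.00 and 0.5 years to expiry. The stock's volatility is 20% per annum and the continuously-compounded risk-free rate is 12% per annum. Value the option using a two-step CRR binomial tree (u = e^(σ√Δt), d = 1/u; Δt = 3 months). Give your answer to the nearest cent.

CRR parameters: u = e^(σ√Δt) = e^(0.2·√0.25) = 1.1052, d = 1/u = 0.9048
Per-period rate: rΔt = 0.12·0.25 = 0.03, so R = e^0.03 = 1.0305
Risk-neutral probability p = (e^0.03 − 0.9048)/(1.1052 − 0.9048) = 0.1256/0.2003 = 0.6270
Terminal stock prices: S_uu = 97.71, S_ud = 80, S_dd = 65.5
Terminal payoffs (S − K): max(27.71, 0) = 27.71, max(10, 0) = 10, max(-4.502, 0) = 0
Node u (S = 88.41): V_u = e^(−0.03)·[0.6270·27.7122 + 0.3730·10.0000] = 20.4825
Node d (S = 72.39): V_d = e^(−0.03)·[0.6270·10.0000 + 0.3730·0.0000] = 6.0851
Node 0 (S = 80): V_0 = e^(−0.03)·[0.6270·20.4825 + 0.3730·6.0851] = 14.6662

€14.67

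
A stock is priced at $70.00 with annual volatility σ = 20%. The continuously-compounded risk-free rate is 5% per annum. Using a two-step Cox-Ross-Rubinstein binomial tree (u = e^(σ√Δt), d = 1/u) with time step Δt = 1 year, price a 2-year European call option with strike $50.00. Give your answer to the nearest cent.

CRR parameters: u = e^(σ√Δt) = e^(0.2·√1) = 1.2214, d = 1/u = 0.8187
Per-period rate: rΔt = 0.05·1 = 0.05, so R = e^0.05 = 1.0513
Risk-neutral probability p = (e^0.05 − 0.8187)/(1.2214 − 0.8187) = 0.2325/0.4027 = 0.5775
Terminal stock prices: S_uu = 104.4, S_ud = 70, S_dd = 46.92
Terminal payoffs (S − K): max(54.43, 0) = 54.43, max(20, 0) = 20, max(-3.078, 0) = 0
Node u (S = 85.5): V_u = e^(−0.05)·[0.5775·54.4277 + 0.4225·20.0000] = 37.9367
Node d (S = 57.31): V_d = e^(−0.05)·[0.5775·20.0000 + 0.4225·0.0000] = 10.9866
Node 0 (S = 70): V_0 = e^(−0.05)·[0.5775·37.9367 + 0.4225·10.9866] = 25.2552

$25.26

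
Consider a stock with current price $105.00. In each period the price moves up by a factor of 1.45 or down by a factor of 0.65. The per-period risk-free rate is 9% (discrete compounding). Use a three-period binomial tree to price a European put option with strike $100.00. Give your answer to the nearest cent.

$14.21

Risk-neutral probability p = (1 + 0.09 − 0.65)/(1.45 − 0.65) = 0.4400/0.8000 = 0.5500
Terminal stock prices: S_uuu = 320.1, S_uud = 143.5, S_udd = 64.33, S_ddd = 28.84
Terminal payoffs (K − S): max(-220.1, 0) = 0, max(-43.5, 0) = 0, max(35.67, 0) = 35.67, max(71.16, 0) = 71.16
Node uu (S = 220.8): V_uu = 1/1.09·[0.5500·0.0000 + 0.4500·0.0000] = 0.0000
Node ud (S = 98.96): V_ud = 1/1.09·[0.5500·0.0000 + 0.4500·35.6744] = 14.7280
Node dd (S = 44.36): V_dd = 1/1.09·[0.5500·35.6744 + 0.4500·71.1644] = 47.3806
Node u (S = 152.2): V_u = 1/1.09·[0.5500·0.0000 + 0.4500·14.7280] = 6.0803
Node d (S = 68.25): V_d = 1/1.09·[0.5500·14.7280 + 0.4500·47.3806] = 26.9923
Node 0 (S = 105): V_0 = 1/1.09·[0.5500·6.0803 + 0.4500·26.9923] = 14.2117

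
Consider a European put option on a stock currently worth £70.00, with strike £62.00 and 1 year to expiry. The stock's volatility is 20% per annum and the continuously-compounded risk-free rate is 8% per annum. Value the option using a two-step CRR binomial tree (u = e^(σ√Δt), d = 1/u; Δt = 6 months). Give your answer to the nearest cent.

CRR parameters: u = e^(σ√Δt) = e^(0.2·√0.5) = 1.1519, d = 1/u = 0.8681
Per-period rate: rΔt = 0.08·0.5 = 0.04, so R = e^0.04 = 1.0408
Risk-neutral probability p = (e^0.04 − 0.8681)/(1.1519 − 0.8681) = 0.1727/0.2838 = 0.6085
Terminal stock prices: S_uu = 92.88, S_ud = 70, S_dd = 52.75
Terminal payoffs (K − S): max(-30.88, 0) = 0, max(-8, 0) = 0, max(9.245, 0) = 9.245
Node u (S = 80.63): V_u = e^(−0.04)·[0.6085·0.0000 + 0.3915·0.0000] = 0.0000
Node d (S = 60.77): V_d = e^(−0.04)·[0.6085·0.0000 + 0.3915·9.2453] = 3.4775
Node 0 (S = 70): V_0 = e^(−0.04)·[0.6085·0.0000 + 0.3915·3.4775] = 1.3080

£1.31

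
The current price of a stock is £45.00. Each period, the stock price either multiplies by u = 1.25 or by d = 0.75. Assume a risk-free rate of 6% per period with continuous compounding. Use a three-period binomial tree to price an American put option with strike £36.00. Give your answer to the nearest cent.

£1.99

Risk-neutral probability p = (e^0.06 − 0.75)/(1.25 − 0.75) = 0.3118/0.5000 = 0.6237
Terminal stock prices: S_uuu = 87.89, S_uud = 52.73, S_udd = 31.64, S_ddd = 18.98
Terminal payoffs (K − S): max(-51.89, 0) = 0, max(-16.73, 0) = 0, max(4.359, 0) = 4.359, max(17.02, 0) = 17.02
Node uu (S = 70.31): continuation = e^(−0.06)·[0.6237·0.0000 + 0.3763·0.0000] = 0.0000; exercise value = 0.0000 ≤ continuation, so V_uu = 0.0000
Node ud (S = 42.19): continuation = e^(−0.06)·[0.6237·0.0000 + 0.3763·4.3594] = 1.5450; exercise value = 0.0000 ≤ continuation, so V_ud = 1.5450
Node dd (S = 25.31): continuation = e^(−0.06)·[0.6237·4.3594 + 0.3763·17.0156] = 8.5910; exercise value = 10.6875 > continuation, so V_dd = 10.6875 (exercise)
Node u (S = 56.25): continuation = e^(−0.06)·[0.6237·0.0000 + 0.3763·1.5450] = 0.5476; exercise value = 0.0000 ≤ continuation, so V_u = 0.5476
Node d (S = 33.75): continuation = e^(−0.06)·[0.6237·1.5450 + 0.3763·10.6875] = 4.6952; exercise value = 2.2500 ≤ continuation, so V_d = 4.6952
Node 0 (S = 45): continuation = e^(−0.06)·[0.6237·0.5476 + 0.3763·4.6952] = 1.9857; exercise value = 0.0000 ≤ continuation, so V_0 = 1.9857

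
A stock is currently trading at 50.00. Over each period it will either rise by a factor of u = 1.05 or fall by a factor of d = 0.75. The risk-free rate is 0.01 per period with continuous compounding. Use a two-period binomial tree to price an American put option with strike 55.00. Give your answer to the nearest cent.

5.00

Risk-neutral probability p = (e^0.01 − 0.75)/(1.05 − 0.75) = 0.2601/0.3000 = 0.8668
Terminal stock prices: S_uu = 55.12, S_ud = 39.38, S_dd = 28.12
Terminal payoffs (K − S): max(-0.125, 0) = 0, max(15.62, 0) = 15.62, max(26.88, 0) = 26.88
Node u (S = 52.5): continuation = e^(−0.01)·[0.8668·0.0000 + 0.1332·15.6250] = 2.0600; exercise value = 2.5000 > continuation, so V_u = 2.5000 (exercise)
Node d (S = 37.5): continuation = e^(−0.01)·[0.8668·15.6250 + 0.1332·26.8750] = 16.9527; exercise value = 17.5000 > continuation, so V_d = 17.5000 (exercise)
Node 0 (S = 50): continuation = e^(−0.01)·[0.8668·2.5000 + 0.1332·17.5000] = 4.4527; exercise value = 5.0000 > continuation, so V_0 = 5.0000 (exercise)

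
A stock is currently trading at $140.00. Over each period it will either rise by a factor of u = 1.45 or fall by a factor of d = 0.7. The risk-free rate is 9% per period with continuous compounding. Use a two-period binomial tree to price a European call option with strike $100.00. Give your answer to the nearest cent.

Risk-neutral probability p = (e^0.09 − 0.7)/(1.45 − 0.7) = 0.3942/0.7500 = 0.5256
Terminal stock prices: S_uu = 294.4, S_ud = 142.1, S_dd = 68.6
Terminal payoffs (S − K): max(194.4, 0) = 194.4, max(42.1, 0) = 42.1, max(-31.4, 0) = 0
Node u (S = 203): V_u = e^(−0.09)·[0.5256·194.3500 + 0.4744·42.1000] = 111.6069
Node d (S = 98): V_d = e^(−0.09)·[0.5256·42.1000 + 0.4744·0.0000] = 20.2219
Node 0 (S = 140): V_0 = e^(−0.09)·[0.5256·111.6069 + 0.4744·20.2219] = 62.3765

$62.38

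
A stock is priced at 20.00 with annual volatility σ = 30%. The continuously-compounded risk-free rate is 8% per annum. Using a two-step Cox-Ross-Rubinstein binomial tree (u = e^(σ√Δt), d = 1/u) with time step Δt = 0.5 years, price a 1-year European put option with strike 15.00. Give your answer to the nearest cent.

0.37

CRR parameters: u = e^(σ√Δt) = e^(0.3·√0.5) = 1.2363, d = 1/u = 0.8089
Per-period rate: rΔt = 0.08·0.5 = 0.04, so R = e^0.04 = 1.0408
Risk-neutral probability p = (e^0.04 − 0.8089)/(1.2363 − 0.8089) = 0.2320/0.4275 = 0.5426
Terminal stock prices: S_uu = 30.57, S_ud = 20, S_dd = 13.09
Terminal payoffs (K − S): max(-15.57, 0) = 0, max(-5, 0) = 0, max(1.915, 0) = 1.915
Node u (S = 24.73): V_u = e^(−0.04)·[0.5426·0.0000 + 0.4574·0.0000] = 0.0000
Node d (S = 16.18): V_d = e^(−0.04)·[0.5426·0.0000 + 0.4574·1.9150] = 0.8415
Node 0 (S = 20): V_0 = e^(−0.04)·[0.5426·0.0000 + 0.4574·0.8415] = 0.3698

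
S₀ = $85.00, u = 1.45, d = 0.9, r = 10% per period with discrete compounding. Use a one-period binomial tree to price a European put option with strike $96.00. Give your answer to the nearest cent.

$11.28

Risk-neutral probability p = (1 + 0.1 − 0.9)/(1.45 − 0.9) = 0.2000/0.5500 = 0.3636
Terminal stock prices: S_u = 123.2, S_d = 76.5
Terminal payoffs (K − S): max(-27.25, 0) = 0, max(19.5, 0) = 19.5
Node 0 (S = 85): V_0 = 1/1.1·[0.3636·0.0000 + 0.6364·19.5000] = 11.2810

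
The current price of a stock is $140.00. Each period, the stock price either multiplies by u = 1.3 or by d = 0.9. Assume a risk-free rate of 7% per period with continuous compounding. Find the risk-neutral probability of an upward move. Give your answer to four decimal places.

p = 0.4313

Risk-neutral probability p = (e^0.07 − 0.9)/(1.3 − 0.9) = 0.1725/0.4000 = 0.4313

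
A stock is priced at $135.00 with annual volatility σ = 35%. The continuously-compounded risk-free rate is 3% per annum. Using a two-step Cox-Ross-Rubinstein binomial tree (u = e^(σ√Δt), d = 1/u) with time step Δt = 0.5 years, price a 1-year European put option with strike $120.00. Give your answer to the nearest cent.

$10.33

CRR parameters: u = e^(σ√Δt) = e^(0.35·√0.5) = 1.2808, d = 1/u = 0.7808
Per-period rate: rΔt = 0.03·0.5 = 0.015, so R = e^0.015 = 1.0151
Risk-neutral probability p = (e^0.015 − 0.7808)/(1.2808 − 0.7808) = 0.2344/0.5000 = 0.4687
Terminal stock prices: S_uu = 221.5, S_ud = 135, S_dd = 82.29
Terminal payoffs (K − S): max(-101.5, 0) = 0, max(-15, 0) = 0, max(37.71, 0) = 37.71
Node u (S = 172.9): V_u = e^(−0.015)·[0.4687·0.0000 + 0.5313·0.0000] = 0.0000
Node d (S = 105.4): V_d = e^(−0.015)·[0.4687·0.0000 + 0.5313·37.7058] = 19.7361
Node 0 (S = 135): V_0 = e^(−0.015)·[0.4687·0.0000 + 0.5313·19.7361] = 10.3304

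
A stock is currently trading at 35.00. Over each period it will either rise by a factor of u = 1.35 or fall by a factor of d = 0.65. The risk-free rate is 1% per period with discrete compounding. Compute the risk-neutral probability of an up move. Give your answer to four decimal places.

p = 0.5143

Risk-neutral probability p = (1 + 0.01 − 0.65)/(1.35 − 0.65) = 0.3600/0.7000 = 0.5143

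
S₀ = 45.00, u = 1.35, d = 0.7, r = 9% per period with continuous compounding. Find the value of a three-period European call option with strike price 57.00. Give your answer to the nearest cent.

Risk-neutral probability p = (e^0.09 − 0.7)/(1.35 − 0.7) = 0.3942/0.6500 = 0.6064
Terminal stock prices: S_uuu = 110.7, S_uud = 57.41, S_udd = 29.77, S_ddd = 15.43
Terminal payoffs (S − K): max(53.72, 0) = 53.72, max(0.4088, 0) = 0.4088, max(-27.23, 0) = 0, max(-41.57, 0) = 0
Node uu (S = 82.01): V_uu = e^(−0.09)·[0.6064·53.7169 + 0.3936·0.4088] = 29.9184
Node ud (S = 42.53): V_ud = e^(−0.09)·[0.6064·0.4088 + 0.3936·0.0000] = 0.2265
Node dd (S = 22.05): V_dd = e^(−0.09)·[0.6064·0.0000 + 0.3936·0.0000] = 0.0000
Node u (S = 60.75): V_u = e^(−0.09)·[0.6064·29.9184 + 0.3936·0.2265] = 16.6631
Node d (S = 31.5): V_d = e^(−0.09)·[0.6064·0.2265 + 0.3936·0.0000] = 0.1256
Node 0 (S = 45): V_0 = e^(−0.09)·[0.6064·16.6631 + 0.3936·0.1256] = 9.2803

9.28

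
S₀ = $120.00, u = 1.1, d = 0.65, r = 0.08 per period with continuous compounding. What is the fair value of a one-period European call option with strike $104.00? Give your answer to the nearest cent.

Risk-neutral probability p = (e^0.08 − 0.65)/(1.1 − 0.65) = 0.4333/0.4500 = 0.9629
Terminal stock prices: S_u = 132, S_d = 78
Terminal payoffs (S − K): max(28, 0) = 28, max(-26, 0) = 0
Node 0 (S = 120): V_0 = e^(−0.08)·[0.9629·28.0000 + 0.0371·0.0000] = 24.8873

$24.89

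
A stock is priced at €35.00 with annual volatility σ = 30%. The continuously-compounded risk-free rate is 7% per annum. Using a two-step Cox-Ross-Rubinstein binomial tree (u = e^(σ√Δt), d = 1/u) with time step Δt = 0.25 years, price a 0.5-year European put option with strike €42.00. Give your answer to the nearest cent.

€6.93

CRR parameters: u = e^(σ√Δt) = e^(0.3·√0.25) = 1.1618, d = 1/u = 0.8607
Per-period rate: rΔt = 0.07·0.25 = 0.0175, so R = e^0.0175 = 1.0177
Risk-neutral probability p = (e^0.0175 − 0.8607)/(1.1618 − 0.8607) = 0.1569/0.3011 = 0.5212
Terminal stock prices: S_uu = 47.25, S_ud = 35, S_dd = 25.93
Terminal payoffs (K − S): max(-5.245, 0) = 0, max(7, 0) = 7, max(16.07, 0) = 16.07
Node u (S = 40.66): V_u = e^(−0.0175)·[0.5212·0.0000 + 0.4788·7.0000] = 3.2935
Node d (S = 30.12): V_d = e^(−0.0175)·[0.5212·7.0000 + 0.4788·16.0714] = 11.1466
Node 0 (S = 35): V_0 = e^(−0.0175)·[0.5212·3.2935 + 0.4788·11.1466] = 6.9312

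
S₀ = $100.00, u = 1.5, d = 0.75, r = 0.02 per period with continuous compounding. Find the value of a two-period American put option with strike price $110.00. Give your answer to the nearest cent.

Risk-neutral probability p = (e^0.02 − 0.75)/(1.5 − 0.75) = 0.2702/0.7500 = 0.3603
Terminal stock prices: S_uu = 225, S_ud = 112.5, S_dd = 56.25
Terminal payoffs (K − S): max(-115, 0) = 0, max(-2.5, 0) = 0, max(53.75, 0) = 53.75
Node u (S = 150): continuation = e^(−0.02)·[0.3603·0.0000 + 0.6397·0.0000] = 0.0000; exercise value = 0.0000 ≤ continuation, so V_u = 0.0000
Node d (S = 75): continuation = e^(−0.02)·[0.3603·0.0000 + 0.6397·53.7500] = 33.7047; exercise value = 35.0000 > continuation, so V_d = 35.0000 (exercise)
Node 0 (S = 100): continuation = e^(−0.02)·[0.3603·0.0000 + 0.6397·35.0000] = 21.9472; exercise value = 10.0000 ≤ continuation, so V_0 = 21.9472

$21.95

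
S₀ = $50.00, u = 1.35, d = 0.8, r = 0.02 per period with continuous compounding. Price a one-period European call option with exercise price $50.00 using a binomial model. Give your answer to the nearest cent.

Risk-neutral probability p = (e^0.02 − 0.8)/(1.35 − 0.8) = 0.2202/0.5500 = 0.4004
Terminal stock prices: S_u = 67.5, S_d = 40
Terminal payoffs (S − K): max(17.5, 0) = 17.5, max(-10, 0) = 0
Node 0 (S = 50): V_0 = e^(−0.02)·[0.4004·17.5000 + 0.5996·0.0000] = 6.8677

$6.87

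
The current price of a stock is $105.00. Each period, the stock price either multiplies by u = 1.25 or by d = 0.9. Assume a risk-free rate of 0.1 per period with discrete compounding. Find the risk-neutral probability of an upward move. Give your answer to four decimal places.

Risk-neutral probability p = (1 + 0.1 − 0.9)/(1.25 − 0.9) = 0.2000/0.3500 = 0.5714

p = 0.5714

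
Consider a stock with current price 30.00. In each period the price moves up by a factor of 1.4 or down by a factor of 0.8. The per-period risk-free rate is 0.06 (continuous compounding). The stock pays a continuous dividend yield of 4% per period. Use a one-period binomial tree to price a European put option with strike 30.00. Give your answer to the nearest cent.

Per-period risk-free factor R = e^0.06 = 1.0618; dividend-adjusted growth = e^(0.06−0.04) = 1.0202.
Risk-neutral probability p = (1.0202 − 0.8)/(1.4 − 0.8) = 0.2202/0.6000 = 0.3670
Terminal stock prices: S_u = 42, S_d = 24
Terminal payoffs (K − S): max(-12, 0) = 0, max(6, 0) = 6
Node 0 (S = 30): V_0 = e^(−0.06)·[0.3670·0.0000 + 0.6330·6.0000] = 3.5768

3.58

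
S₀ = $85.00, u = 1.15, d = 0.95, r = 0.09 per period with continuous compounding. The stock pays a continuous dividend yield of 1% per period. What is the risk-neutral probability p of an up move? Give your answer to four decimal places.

Per-period risk-free factor R = e^0.09 = 1.0942; dividend-adjusted growth = e^(0.09−0.01) = 1.0833.
Risk-neutral probability p = (1.0833 − 0.95)/(1.15 − 0.95) = 0.1333/0.2000 = 0.6664

p = 0.6664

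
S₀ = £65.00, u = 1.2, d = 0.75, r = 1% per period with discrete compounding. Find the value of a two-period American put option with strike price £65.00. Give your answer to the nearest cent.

Risk-neutral probability p = (1 + 0.01 − 0.75)/(1.2 − 0.75) = 0.2600/0.4500 = 0.5778
Terminal stock prices: S_uu = 93.6, S_ud = 58.5, S_dd = 36.56
Terminal payoffs (K − S): max(-28.6, 0) = 0, max(6.5, 0) = 6.5, max(28.44, 0) = 28.44
Node u (S = 78): continuation = 1/1.01·[0.5778·0.0000 + 0.4222·6.5000] = 2.7173; exercise value = 0.0000 ≤ continuation, so V_u = 2.7173
Node d (S = 48.75): continuation = 1/1.01·[0.5778·6.5000 + 0.4222·28.4375] = 15.6064; exercise value = 16.2500 > continuation, so V_d = 16.2500 (exercise)
Node 0 (S = 65): continuation = 1/1.01·[0.5778·2.7173 + 0.4222·16.2500] = 8.3476; exercise value = 0.0000 ≤ continuation, so V_0 = 8.3476

£8.35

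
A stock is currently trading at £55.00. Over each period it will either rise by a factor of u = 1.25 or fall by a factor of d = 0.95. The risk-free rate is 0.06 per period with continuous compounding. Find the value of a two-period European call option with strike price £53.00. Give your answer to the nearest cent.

£9.17

Risk-neutral probability p = (e^0.06 − 0.95)/(1.25 − 0.95) = 0.1118/0.3000 = 0.3728
Terminal stock prices: S_uu = 85.94, S_ud = 65.31, S_dd = 49.64
Terminal payoffs (S − K): max(32.94, 0) = 32.94, max(12.31, 0) = 12.31, max(-3.363, 0) = 0
Node u (S = 68.75): V_u = e^(−0.06)·[0.3728·32.9375 + 0.6272·12.3125] = 18.8365
Node d (S = 52.25): V_d = e^(−0.06)·[0.3728·12.3125 + 0.6272·0.0000] = 4.3227
Node 0 (S = 55): V_0 = e^(−0.06)·[0.3728·18.8365 + 0.6272·4.3227] = 9.1664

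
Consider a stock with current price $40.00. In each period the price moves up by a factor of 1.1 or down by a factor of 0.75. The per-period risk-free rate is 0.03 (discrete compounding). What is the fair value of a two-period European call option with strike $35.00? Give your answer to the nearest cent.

Risk-neutral probability p = (1 + 0.03 − 0.75)/(1.1 − 0.75) = 0.2800/0.3500 = 0.8000
Terminal stock prices: S_uu = 48.4, S_ud = 33, S_dd = 22.5
Terminal payoffs (S − K): max(13.4, 0) = 13.4, max(-2, 0) = 0, max(-12.5, 0) = 0
Node u (S = 44): V_u = 1/1.03·[0.8000·13.4000 + 0.2000·0.0000] = 10.4078
Node d (S = 30): V_d = 1/1.03·[0.8000·0.0000 + 0.2000·0.0000] = 0.0000
Node 0 (S = 40): V_0 = 1/1.03·[0.8000·10.4078 + 0.2000·0.0000] = 8.0837

$8.08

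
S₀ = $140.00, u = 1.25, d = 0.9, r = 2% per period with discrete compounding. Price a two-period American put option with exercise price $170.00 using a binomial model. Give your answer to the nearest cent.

$31.05

Risk-neutral probability p = (1 + 0.02 − 0.9)/(1.25 − 0.9) = 0.1200/0.3500 = 0.3429
Terminal stock prices: S_uu = 218.8, S_ud = 157.5, S_dd = 113.4
Terminal payoffs (K − S): max(-48.75, 0) = 0, max(12.5, 0) = 12.5, max(56.6, 0) = 56.6
Node u (S = 175): continuation = 1/1.02·[0.3429·0.0000 + 0.6571·12.5000] = 8.0532; exercise value = 0.0000 ≤ continuation, so V_u = 8.0532
Node d (S = 126): continuation = 1/1.02·[0.3429·12.5000 + 0.6571·56.6000] = 40.6667; exercise value = 44.0000 > continuation, so V_d = 44.0000 (exercise)
Node 0 (S = 140): continuation = 1/1.02·[0.3429·8.0532 + 0.6571·44.0000] = 31.0543; exercise value = 30.0000 ≤ continuation, so V_0 = 31.0543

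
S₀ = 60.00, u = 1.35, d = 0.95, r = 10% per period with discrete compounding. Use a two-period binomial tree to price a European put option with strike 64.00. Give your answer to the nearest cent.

Risk-neutral probability p = (1 + 0.1 − 0.95)/(1.35 − 0.95) = 0.1500/0.4000 = 0.3750
Terminal stock prices: S_uu = 109.4, S_ud = 76.95, S_dd = 54.15
Terminal payoffs (K − S): max(-45.35, 0) = 0, max(-12.95, 0) = 0, max(9.85, 0) = 9.85
Node u (S = 81): V_u = 1/1.1·[0.3750·0.0000 + 0.6250·0.0000] = 0.0000
Node d (S = 57): V_d = 1/1.1·[0.3750·0.0000 + 0.6250·9.8500] = 5.5966
Node 0 (S = 60): V_0 = 1/1.1·[0.3750·0.0000 + 0.6250·5.5966] = 3.1799

3.18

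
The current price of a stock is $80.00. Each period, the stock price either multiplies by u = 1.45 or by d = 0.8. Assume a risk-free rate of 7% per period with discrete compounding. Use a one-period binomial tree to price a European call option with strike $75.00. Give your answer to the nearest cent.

Risk-neutral probability p = (1 + 0.07 − 0.8)/(1.45 − 0.8) = 0.2700/0.6500 = 0.4154
Terminal stock prices: S_u = 116, S_d = 64
Terminal payoffs (S − K): max(41, 0) = 41, max(-11, 0) = 0
Node 0 (S = 80): V_0 = 1/1.07·[0.4154·41.0000 + 0.5846·0.0000] = 15.9166

$15.92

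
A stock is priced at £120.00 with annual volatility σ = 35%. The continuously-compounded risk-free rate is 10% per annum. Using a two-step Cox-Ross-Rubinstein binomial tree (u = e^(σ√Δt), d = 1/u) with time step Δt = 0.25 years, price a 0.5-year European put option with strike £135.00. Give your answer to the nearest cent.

CRR parameters: u = e^(σ√Δt) = e^(0.35·√0.25) = 1.1912, d = 1/u = 0.8395
Per-period rate: rΔt = 0.1·0.25 = 0.025, so R = e^0.025 = 1.0253
Risk-neutral probability p = (e^0.025 − 0.8395)/(1.1912 − 0.8395) = 0.1859/0.3518 = 0.5283
Terminal stock prices: S_uu = 170.3, S_ud = 120, S_dd = 84.56
Terminal payoffs (K − S): max(-35.29, 0) = 0, max(15, 0) = 15, max(50.44, 0) = 50.44
Node u (S = 142.9): V_u = e^(−0.025)·[0.5283·0.0000 + 0.4717·15.0000] = 6.9005
Node d (S = 100.7): V_d = e^(−0.025)·[0.5283·15.0000 + 0.4717·50.4374] = 30.9320
Node 0 (S = 120): V_0 = e^(−0.025)·[0.5283·6.9005 + 0.4717·30.9320] = 17.7854

£17.79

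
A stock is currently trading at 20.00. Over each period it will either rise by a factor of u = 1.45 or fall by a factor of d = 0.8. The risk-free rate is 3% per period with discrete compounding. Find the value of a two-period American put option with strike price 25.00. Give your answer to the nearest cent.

6.03

Risk-neutral probability p = (1 + 0.03 − 0.8)/(1.45 − 0.8) = 0.2300/0.6500 = 0.3538
Terminal stock prices: S_uu = 42.05, S_ud = 23.2, S_dd = 12.8
Terminal payoffs (K − S): max(-17.05, 0) = 0, max(1.8, 0) = 1.8, max(12.2, 0) = 12.2
Node u (S = 29): continuation = 1/1.03·[0.3538·0.0000 + 0.6462·1.8000] = 1.1292; exercise value = 0.0000 ≤ continuation, so V_u = 1.1292
Node d (S = 16): continuation = 1/1.03·[0.3538·1.8000 + 0.6462·12.2000] = 8.2718; exercise value = 9.0000 > continuation, so V_d = 9.0000 (exercise)
Node 0 (S = 20): continuation = 1/1.03·[0.3538·1.1292 + 0.6462·9.0000] = 6.0339; exercise value = 5.0000 ≤ continuation, so V_0 = 6.0339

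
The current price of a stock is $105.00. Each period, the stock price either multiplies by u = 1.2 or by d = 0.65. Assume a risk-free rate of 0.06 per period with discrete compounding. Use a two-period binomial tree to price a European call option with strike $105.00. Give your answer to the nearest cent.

Risk-neutral probability p = (1 + 0.06 − 0.65)/(1.2 − 0.65) = 0.4100/0.5500 = 0.7455
Terminal stock prices: S_uu = 151.2, S_ud = 81.9, S_dd = 44.36
Terminal payoffs (S − K): max(46.2, 0) = 46.2, max(-23.1, 0) = 0, max(-60.64, 0) = 0
Node u (S = 126): V_u = 1/1.06·[0.7455·46.2000 + 0.2545·0.0000] = 32.4906
Node d (S = 68.25): V_d = 1/1.06·[0.7455·0.0000 + 0.2545·0.0000] = 0.0000
Node 0 (S = 105): V_0 = 1/1.06·[0.7455·32.4906 + 0.2545·0.0000] = 22.8493

$22.85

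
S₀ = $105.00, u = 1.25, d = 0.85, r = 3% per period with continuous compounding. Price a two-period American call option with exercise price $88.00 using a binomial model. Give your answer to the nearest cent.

$25.57

Risk-neutral probability p = (e^0.03 − 0.85)/(1.25 − 0.85) = 0.1805/0.4000 = 0.4511
Terminal stock prices: S_uu = 164.1, S_ud = 111.6, S_dd = 75.86
Terminal payoffs (S − K): max(76.06, 0) = 76.06, max(23.56, 0) = 23.56, max(-12.14, 0) = 0
Node u (S = 131.2): continuation = e^(−0.03)·[0.4511·76.0625 + 0.5489·23.5625] = 45.8508; exercise value = 43.2500 ≤ continuation, so V_u = 45.8508
Node d (S = 89.25): continuation = e^(−0.03)·[0.4511·23.5625 + 0.5489·0.0000] = 10.3157; exercise value = 1.2500 ≤ continuation, so V_d = 10.3157
Node 0 (S = 105): continuation = e^(−0.03)·[0.4511·45.8508 + 0.5489·10.3157] = 25.5682; exercise value = 17.0000 ≤ continuation, so V_0 = 25.5682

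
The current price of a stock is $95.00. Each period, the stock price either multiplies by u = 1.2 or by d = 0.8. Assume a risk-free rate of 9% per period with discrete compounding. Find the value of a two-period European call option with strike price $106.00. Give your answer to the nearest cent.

$13.63

Risk-neutral probability p = (1 + 0.09 − 0.8)/(1.2 − 0.8) = 0.2900/0.4000 = 0.7250
Terminal stock prices: S_uu = 136.8, S_ud = 91.2, S_dd = 60.8
Terminal payoffs (S − K): max(30.8, 0) = 30.8, max(-14.8, 0) = 0, max(-45.2, 0) = 0
Node u (S = 114): V_u = 1/1.09·[0.7250·30.8000 + 0.2750·0.0000] = 20.4862
Node d (S = 76): V_d = 1/1.09·[0.7250·0.0000 + 0.2750·0.0000] = 0.0000
Node 0 (S = 95): V_0 = 1/1.09·[0.7250·20.4862 + 0.2750·0.0000] = 13.6262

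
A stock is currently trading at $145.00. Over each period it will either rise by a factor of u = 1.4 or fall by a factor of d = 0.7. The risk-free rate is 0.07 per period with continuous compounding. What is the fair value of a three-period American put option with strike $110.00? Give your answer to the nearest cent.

Risk-neutral probability p = (e^0.07 − 0.7)/(1.4 − 0.7) = 0.3725/0.7000 = 0.5322
Terminal stock prices: S_uuu = 397.9, S_uud = 198.9, S_udd = 99.47, S_ddd = 49.73
Terminal payoffs (K − S): max(-287.9, 0) = 0, max(-88.94, 0) = 0, max(10.53, 0) = 10.53, max(60.27, 0) = 60.27
Node uu (S = 284.2): continuation = e^(−0.07)·[0.5322·0.0000 + 0.4678·0.0000] = 0.0000; exercise value = 0.0000 ≤ continuation, so V_uu = 0.0000
Node ud (S = 142.1): continuation = e^(−0.07)·[0.5322·0.0000 + 0.4678·10.5300] = 4.5934; exercise value = 0.0000 ≤ continuation, so V_ud = 4.5934
Node dd (S = 71.05): continuation = e^(−0.07)·[0.5322·10.5300 + 0.4678·60.2650] = 31.5133; exercise value = 38.9500 > continuation, so V_dd = 38.9500 (exercise)
Node u (S = 203): continuation = e^(−0.07)·[0.5322·0.0000 + 0.4678·4.5934] = 2.0037; exercise value = 0.0000 ≤ continuation, so V_u = 2.0037
Node d (S = 101.5): continuation = e^(−0.07)·[0.5322·4.5934 + 0.4678·38.9500] = 19.2697; exercise value = 8.5000 ≤ continuation, so V_d = 19.2697
Node 0 (S = 145): continuation = e^(−0.07)·[0.5322·2.0037 + 0.4678·19.2697] = 9.4000; exercise value = 0.0000 ≤ continuation, so V_0 = 9.4000

$9.40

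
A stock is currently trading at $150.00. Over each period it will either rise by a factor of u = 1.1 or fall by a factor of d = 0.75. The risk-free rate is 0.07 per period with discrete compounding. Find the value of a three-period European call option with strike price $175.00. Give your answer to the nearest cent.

Risk-neutral probability p = (1 + 0.07 − 0.75)/(1.1 − 0.75) = 0.3200/0.3500 = 0.9143
Terminal stock prices: S_uuu = 199.7, S_uud = 136.1, S_udd = 92.81, S_ddd = 63.28
Terminal payoffs (S − K): max(24.65, 0) = 24.65, max(-38.87, 0) = 0, max(-82.19, 0) = 0, max(-111.7, 0) = 0
Node uu (S = 181.5): V_uu = 1/1.07·[0.9143·24.6500 + 0.0857·0.0000] = 21.0628
Node ud (S = 123.8): V_ud = 1/1.07·[0.9143·0.0000 + 0.0857·0.0000] = 0.0000
Node dd (S = 84.38): V_dd = 1/1.07·[0.9143·0.0000 + 0.0857·0.0000] = 0.0000
Node u (S = 165): V_u = 1/1.07·[0.9143·21.0628 + 0.0857·0.0000] = 17.9975
Node d (S = 112.5): V_d = 1/1.07·[0.9143·0.0000 + 0.0857·0.0000] = 0.0000
Node 0 (S = 150): V_0 = 1/1.07·[0.9143·17.9975 + 0.0857·0.0000] = 15.3784

$15.38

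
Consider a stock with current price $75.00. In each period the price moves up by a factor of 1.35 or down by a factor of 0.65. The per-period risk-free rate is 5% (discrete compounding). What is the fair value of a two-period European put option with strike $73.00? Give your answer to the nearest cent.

$10.08

Risk-neutral probability p = (1 + 0.05 − 0.65)/(1.35 − 0.65) = 0.4000/0.7000 = 0.5714
Terminal stock prices: S_uu = 136.7, S_ud = 65.81, S_dd = 31.69
Terminal payoffs (K − S): max(-63.69, 0) = 0, max(7.188, 0) = 7.188, max(41.31, 0) = 41.31
Node u (S = 101.2): V_u = 1/1.05·[0.5714·0.0000 + 0.4286·7.1875] = 2.9337
Node d (S = 48.75): V_d = 1/1.05·[0.5714·7.1875 + 0.4286·41.3125] = 20.7738
Node 0 (S = 75): V_0 = 1/1.05·[0.5714·2.9337 + 0.4286·20.7738] = 10.0757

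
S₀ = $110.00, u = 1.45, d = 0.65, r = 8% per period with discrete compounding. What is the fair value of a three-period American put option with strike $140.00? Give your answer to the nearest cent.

$37.08

Risk-neutral probability p = (1 + 0.08 − 0.65)/(1.45 − 0.65) = 0.4300/0.8000 = 0.5375
Terminal stock prices: S_uuu = 335.3, S_uud = 150.3, S_udd = 67.39, S_ddd = 30.21
Terminal payoffs (K − S): max(-195.3, 0) = 0, max(-10.33, 0) = 0, max(72.61, 0) = 72.61, max(109.8, 0) = 109.8
Node uu (S = 231.3): continuation = 1/1.08·[0.5375·0.0000 + 0.4625·0.0000] = 0.0000; exercise value = 0.0000 ≤ continuation, so V_uu = 0.0000
Node ud (S = 103.7): continuation = 1/1.08·[0.5375·0.0000 + 0.4625·72.6112] = 31.0951; exercise value = 36.3250 > continuation, so V_ud = 36.3250 (exercise)
Node dd (S = 46.48): continuation = 1/1.08·[0.5375·72.6112 + 0.4625·109.7912] = 83.1546; exercise value = 93.5250 > continuation, so V_dd = 93.5250 (exercise)
Node u (S = 159.5): continuation = 1/1.08·[0.5375·0.0000 + 0.4625·36.3250] = 15.5558; exercise value = 0.0000 ≤ continuation, so V_u = 15.5558
Node d (S = 71.5): continuation = 1/1.08·[0.5375·36.3250 + 0.4625·93.5250] = 58.1296; exercise value = 68.5000 > continuation, so V_d = 68.5000 (exercise)
Node 0 (S = 110): continuation = 1/1.08·[0.5375·15.5558 + 0.4625·68.5000] = 37.0764; exercise value = 30.0000 ≤ continuation, so V_0 = 37.0764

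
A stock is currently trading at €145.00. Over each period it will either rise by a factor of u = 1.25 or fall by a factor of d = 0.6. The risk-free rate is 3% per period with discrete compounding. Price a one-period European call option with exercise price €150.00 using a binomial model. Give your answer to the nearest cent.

€20.07

Risk-neutral probability p = (1 + 0.03 − 0.6)/(1.25 − 0.6) = 0.4300/0.6500 = 0.6615
Terminal stock prices: S_u = 181.2, S_d = 87
Terminal payoffs (S − K): max(31.25, 0) = 31.25, max(-63, 0) = 0
Node 0 (S = 145): V_0 = 1/1.03·[0.6615·31.2500 + 0.3385·0.0000] = 20.0709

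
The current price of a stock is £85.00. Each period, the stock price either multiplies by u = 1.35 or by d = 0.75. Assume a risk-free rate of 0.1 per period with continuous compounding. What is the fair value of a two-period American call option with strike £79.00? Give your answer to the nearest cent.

£24.57

Risk-neutral probability p = (e^0.1 − 0.75)/(1.35 − 0.75) = 0.3552/0.6000 = 0.5920
Terminal stock prices: S_uu = 154.9, S_ud = 86.06, S_dd = 47.81
Terminal payoffs (S − K): max(75.91, 0) = 75.91, max(7.063, 0) = 7.063, max(-31.19, 0) = 0
Node u (S = 114.8): continuation = e^(−0.1)·[0.5920·75.9125 + 0.4080·7.0625] = 43.2678; exercise value = 35.7500 ≤ continuation, so V_u = 43.2678
Node d (S = 63.75): continuation = e^(−0.1)·[0.5920·7.0625 + 0.4080·0.0000] = 3.7828; exercise value = 0.0000 ≤ continuation, so V_d = 3.7828
Node 0 (S = 85): continuation = e^(−0.1)·[0.5920·43.2678 + 0.4080·3.7828] = 24.5718; exercise value = 6.0000 ≤ continuation, so V_0 = 24.5718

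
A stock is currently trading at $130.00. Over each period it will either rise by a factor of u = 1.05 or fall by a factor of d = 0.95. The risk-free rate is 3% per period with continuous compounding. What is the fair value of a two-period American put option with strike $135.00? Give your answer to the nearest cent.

Risk-neutral probability p = (e^0.03 − 0.95)/(1.05 − 0.95) = 0.0805/0.1000 = 0.8045
Terminal stock prices: S_uu = 143.3, S_ud = 129.7, S_dd = 117.3
Terminal payoffs (K − S): max(-8.325, 0) = 0, max(5.325, 0) = 5.325, max(17.67, 0) = 17.67
Node u (S = 136.5): continuation = e^(−0.03)·[0.8045·0.0000 + 0.1955·5.3250] = 1.0100; exercise value = 0.0000 ≤ continuation, so V_u = 1.0100
Node d (S = 123.5): continuation = e^(−0.03)·[0.8045·5.3250 + 0.1955·17.6750] = 7.5101; exercise value = 11.5000 > continuation, so V_d = 11.5000 (exercise)
Node 0 (S = 130): continuation = e^(−0.03)·[0.8045·1.0100 + 0.1955·11.5000] = 2.9699; exercise value = 5.0000 > continuation, so V_0 = 5.0000 (exercise)

$5.00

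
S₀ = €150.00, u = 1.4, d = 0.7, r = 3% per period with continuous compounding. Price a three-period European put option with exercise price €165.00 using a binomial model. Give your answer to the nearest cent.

€37.67

Risk-neutral probability p = (e^0.03 − 0.7)/(1.4 − 0.7) = 0.3305/0.7000 = 0.4721
Terminal stock prices: S_uuu = 411.6, S_uud = 205.8, S_udd = 102.9, S_ddd = 51.45
Terminal payoffs (K − S): max(-246.6, 0) = 0, max(-40.8, 0) = 0, max(62.1, 0) = 62.1, max(113.6, 0) = 113.6
Node uu (S = 294): V_uu = e^(−0.03)·[0.4721·0.0000 + 0.5279·0.0000] = 0.0000
Node ud (S = 147): V_ud = e^(−0.03)·[0.4721·0.0000 + 0.5279·62.1000] = 31.8150
Node dd (S = 73.5): V_dd = e^(−0.03)·[0.4721·62.1000 + 0.5279·113.5500] = 86.6235
Node u (S = 210): V_u = e^(−0.03)·[0.4721·0.0000 + 0.5279·31.8150] = 16.2995
Node d (S = 105): V_d = e^(−0.03)·[0.4721·31.8150 + 0.5279·86.6235] = 58.9542
Node 0 (S = 150): V_0 = e^(−0.03)·[0.4721·16.2995 + 0.5279·58.9542] = 37.6706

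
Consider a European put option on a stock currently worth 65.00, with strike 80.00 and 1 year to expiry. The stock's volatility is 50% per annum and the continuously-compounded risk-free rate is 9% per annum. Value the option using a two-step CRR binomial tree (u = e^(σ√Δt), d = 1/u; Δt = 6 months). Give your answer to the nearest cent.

CRR parameters: u = e^(σ√Δt) = e^(0.5·√0.5) = 1.4241, d = 1/u = 0.7022
Per-period rate: rΔt = 0.09·0.5 = 0.045, so R = e^0.045 = 1.0460
Risk-neutral probability p = (e^0.045 − 0.7022)/(1.4241 − 0.7022) = 0.3438/0.7219 = 0.4763
Terminal stock prices: S_uu = 131.8, S_ud = 65, S_dd = 32.05
Terminal payoffs (K − S): max(-51.83, 0) = 0, max(15, 0) = 15, max(47.95, 0) = 47.95
Node u (S = 92.57): V_u = e^(−0.045)·[0.4763·0.0000 + 0.5237·15.0000] = 7.5102
Node d (S = 45.64): V_d = e^(−0.045)·[0.4763·15.0000 + 0.5237·47.9505] = 30.8375
Node 0 (S = 65): V_0 = e^(−0.045)·[0.4763·7.5102 + 0.5237·30.8375] = 18.8592

18.86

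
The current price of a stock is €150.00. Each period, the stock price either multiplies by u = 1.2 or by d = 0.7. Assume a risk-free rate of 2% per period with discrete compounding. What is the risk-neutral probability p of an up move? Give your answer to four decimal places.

p = 0.6400

Risk-neutral probability p = (1 + 0.02 − 0.7)/(1.2 − 0.7) = 0.3200/0.5000 = 0.6400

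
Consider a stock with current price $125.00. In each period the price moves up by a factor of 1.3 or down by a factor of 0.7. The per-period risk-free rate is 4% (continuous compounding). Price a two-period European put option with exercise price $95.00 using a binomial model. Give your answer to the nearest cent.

Risk-neutral probability p = (e^0.04 − 0.7)/(1.3 − 0.7) = 0.3408/0.6000 = 0.5680
Terminal stock prices: S_uu = 211.3, S_ud = 113.7, S_dd = 61.25
Terminal payoffs (K − S): max(-116.3, 0) = 0, max(-18.75, 0) = 0, max(33.75, 0) = 33.75
Node u (S = 162.5): V_u = e^(−0.04)·[0.5680·0.0000 + 0.4320·0.0000] = 0.0000
Node d (S = 87.5): V_d = e^(−0.04)·[0.5680·0.0000 + 0.4320·33.7500] = 14.0077
Node 0 (S = 125): V_0 = e^(−0.04)·[0.5680·0.0000 + 0.4320·14.0077] = 5.8138

$5.81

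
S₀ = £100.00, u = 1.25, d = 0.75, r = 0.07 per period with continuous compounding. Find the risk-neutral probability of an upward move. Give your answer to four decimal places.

Risk-neutral probability p = (e^0.07 − 0.75)/(1.25 − 0.75) = 0.3225/0.5000 = 0.6450

p = 0.6450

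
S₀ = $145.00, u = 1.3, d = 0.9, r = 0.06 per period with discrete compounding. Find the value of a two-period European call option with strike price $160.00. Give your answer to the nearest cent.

$16.23

Risk-neutral probability p = (1 + 0.06 − 0.9)/(1.3 − 0.9) = 0.1600/0.4000 = 0.4000
Terminal stock prices: S_uu = 245.1, S_ud = 169.7, S_dd = 117.5
Terminal payoffs (S − K): max(85.05, 0) = 85.05, max(9.65, 0) = 9.65, max(-42.55, 0) = 0
Node u (S = 188.5): V_u = 1/1.06·[0.4000·85.0500 + 0.6000·9.6500] = 37.5566
Node d (S = 130.5): V_d = 1/1.06·[0.4000·9.6500 + 0.6000·0.0000] = 3.6415
Node 0 (S = 145): V_0 = 1/1.06·[0.4000·37.5566 + 0.6000·3.6415] = 16.2335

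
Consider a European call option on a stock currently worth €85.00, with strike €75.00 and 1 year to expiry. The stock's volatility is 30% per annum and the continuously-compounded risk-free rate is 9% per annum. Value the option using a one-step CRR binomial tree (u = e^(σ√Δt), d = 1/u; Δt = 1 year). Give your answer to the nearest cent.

CRR parameters: u = e^(σ√Δt) = e^(0.3·√1) = 1.3499, d = 1/u = 0.7408
Per-period rate: rΔt = 0.09·1 = 0.09, so R = e^0.09 = 1.0942
Risk-neutral probability p = (e^0.09 − 0.7408)/(1.3499 − 0.7408) = 0.3534/0.6090 = 0.5802
Terminal stock prices: S_u = 114.7, S_d = 62.97
Terminal payoffs (S − K): max(39.74, 0) = 39.74, max(-12.03, 0) = 0
Node 0 (S = 85): V_0 = e^(−0.09)·[0.5802·39.7380 + 0.4198·0.0000] = 21.0710

€21.07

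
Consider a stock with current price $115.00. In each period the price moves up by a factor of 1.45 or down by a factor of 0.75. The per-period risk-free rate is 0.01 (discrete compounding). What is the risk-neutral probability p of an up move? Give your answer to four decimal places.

p = 0.3714

Risk-neutral probability p = (1 + 0.01 − 0.75)/(1.45 − 0.75) = 0.2600/0.7000 = 0.3714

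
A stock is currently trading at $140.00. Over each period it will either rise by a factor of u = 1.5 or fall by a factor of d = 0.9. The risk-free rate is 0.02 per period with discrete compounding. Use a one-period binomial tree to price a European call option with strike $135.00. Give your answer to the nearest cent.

$14.71

Risk-neutral probability p = (1 + 0.02 − 0.9)/(1.5 − 0.9) = 0.1200/0.6000 = 0.2000
Terminal stock prices: S_u = 210, S_d = 126
Terminal payoffs (S − K): max(75, 0) = 75, max(-9, 0) = 0
Node 0 (S = 140): V_0 = 1/1.02·[0.2000·75.0000 + 0.8000·0.0000] = 14.7059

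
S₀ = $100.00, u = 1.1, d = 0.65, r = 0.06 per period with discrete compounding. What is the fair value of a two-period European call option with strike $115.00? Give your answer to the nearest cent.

$4.43

Risk-neutral probability p = (1 + 0.06 − 0.65)/(1.1 − 0.65) = 0.4100/0.4500 = 0.9111
Terminal stock prices: S_uu = 121, S_ud = 71.5, S_dd = 42.25
Terminal payoffs (S − K): max(6, 0) = 6, max(-43.5, 0) = 0, max(-72.75, 0) = 0
Node u (S = 110): V_u = 1/1.06·[0.9111·6.0000 + 0.0889·0.0000] = 5.1572
Node d (S = 65): V_d = 1/1.06·[0.9111·0.0000 + 0.0889·0.0000] = 0.0000
Node 0 (S = 100): V_0 = 1/1.06·[0.9111·5.1572 + 0.0889·0.0000] = 4.4328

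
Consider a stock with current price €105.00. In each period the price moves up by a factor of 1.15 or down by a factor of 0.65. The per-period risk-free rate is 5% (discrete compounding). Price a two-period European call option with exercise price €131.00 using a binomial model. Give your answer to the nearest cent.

€4.56

Risk-neutral probability p = (1 + 0.05 − 0.65)/(1.15 − 0.65) = 0.4000/0.5000 = 0.8000
Terminal stock prices: S_uu = 138.9, S_ud = 78.49, S_dd = 44.36
Terminal payoffs (S − K): max(7.862, 0) = 7.862, max(-52.51, 0) = 0, max(-86.64, 0) = 0
Node u (S = 120.7): V_u = 1/1.05·[0.8000·7.8625 + 0.2000·0.0000] = 5.9905
Node d (S = 68.25): V_d = 1/1.05·[0.8000·0.0000 + 0.2000·0.0000] = 0.0000
Node 0 (S = 105): V_0 = 1/1.05·[0.8000·5.9905 + 0.2000·0.0000] = 4.5642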